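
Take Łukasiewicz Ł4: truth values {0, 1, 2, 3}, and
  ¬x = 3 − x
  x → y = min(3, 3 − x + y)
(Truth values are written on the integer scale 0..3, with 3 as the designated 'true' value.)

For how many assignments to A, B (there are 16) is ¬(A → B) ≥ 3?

A = 0, B = 0 ↦ 0  <
A = 0, B = 1 ↦ 0  <
A = 0, B = 2 ↦ 0  <
A = 0, B = 3 ↦ 0  <
A = 1, B = 0 ↦ 1  <
A = 1, B = 1 ↦ 0  <
A = 1, B = 2 ↦ 0  <
A = 1, B = 3 ↦ 0  <
A = 2, B = 0 ↦ 2  <
A = 2, B = 1 ↦ 1  <
A = 2, B = 2 ↦ 0  <
A = 2, B = 3 ↦ 0  <
A = 3, B = 0 ↦ 3  ≥
A = 3, B = 1 ↦ 2  <
A = 3, B = 2 ↦ 1  <
A = 3, B = 3 ↦ 0  <
So 1 of the 16 assignments meets the threshold.

1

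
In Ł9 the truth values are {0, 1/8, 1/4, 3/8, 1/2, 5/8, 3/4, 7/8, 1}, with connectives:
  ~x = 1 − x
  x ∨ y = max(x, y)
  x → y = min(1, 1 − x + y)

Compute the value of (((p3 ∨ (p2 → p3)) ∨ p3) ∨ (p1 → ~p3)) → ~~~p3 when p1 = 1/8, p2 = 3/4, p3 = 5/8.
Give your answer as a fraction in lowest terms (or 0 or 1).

p2 → p3 = 3/4 → 5/8 = 7/8
p3 ∨ (p2 → p3) = 5/8 ∨ 7/8 = 7/8
(p3 ∨ (p2 → p3)) ∨ p3 = 7/8 ∨ 5/8 = 7/8
~p3 = ~5/8 = 3/8
p1 → ~p3 = 1/8 → 3/8 = 1
((p3 ∨ (p2 → p3)) ∨ p3) ∨ (p1 → ~p3) = 7/8 ∨ 1 = 1
~p3 = ~5/8 = 3/8
~~p3 = ~3/8 = 5/8
~~~p3 = ~5/8 = 3/8
(((p3 ∨ (p2 → p3)) ∨ p3) ∨ (p1 → ~p3)) → ~~~p3 = 1 → 3/8 = 3/8

3/8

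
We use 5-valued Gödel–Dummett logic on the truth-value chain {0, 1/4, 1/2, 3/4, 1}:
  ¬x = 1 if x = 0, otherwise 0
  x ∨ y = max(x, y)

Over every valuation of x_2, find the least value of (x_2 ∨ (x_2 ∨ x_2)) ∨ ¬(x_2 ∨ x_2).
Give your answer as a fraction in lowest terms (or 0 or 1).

Take x_2 = 1/4:
x_2 ∨ x_2 = 1/4 ∨ 1/4 = 1/4
x_2 ∨ (x_2 ∨ x_2) = 1/4 ∨ 1/4 = 1/4
x_2 ∨ x_2 = 1/4 ∨ 1/4 = 1/4
¬(x_2 ∨ x_2) = ¬1/4 = 0
(x_2 ∨ (x_2 ∨ x_2)) ∨ ¬(x_2 ∨ x_2) = 1/4 ∨ 0 = 1/4
No assignment yields a value below 1/4, so this is the minimum.

1/4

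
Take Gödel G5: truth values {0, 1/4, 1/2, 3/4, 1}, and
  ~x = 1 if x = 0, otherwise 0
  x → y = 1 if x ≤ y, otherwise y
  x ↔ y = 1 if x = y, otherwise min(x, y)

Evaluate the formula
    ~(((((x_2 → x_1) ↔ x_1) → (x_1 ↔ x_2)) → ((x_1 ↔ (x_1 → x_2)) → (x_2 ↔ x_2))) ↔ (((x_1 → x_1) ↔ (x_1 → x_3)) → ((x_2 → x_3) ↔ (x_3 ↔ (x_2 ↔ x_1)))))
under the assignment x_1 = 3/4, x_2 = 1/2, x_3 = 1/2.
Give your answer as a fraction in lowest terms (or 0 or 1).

x_2 → x_1 = 1/2 → 3/4 = 1
(x_2 → x_1) ↔ x_1 = 1 ↔ 3/4 = 3/4
x_1 ↔ x_2 = 3/4 ↔ 1/2 = 1/2
((x_2 → x_1) ↔ x_1) → (x_1 ↔ x_2) = 3/4 → 1/2 = 1/2
x_1 → x_2 = 3/4 → 1/2 = 1/2
x_1 ↔ (x_1 → x_2) = 3/4 ↔ 1/2 = 1/2
x_2 ↔ x_2 = 1/2 ↔ 1/2 = 1
(x_1 ↔ (x_1 → x_2)) → (x_2 ↔ x_2) = 1/2 → 1 = 1
(((x_2 → x_1) ↔ x_1) → (x_1 ↔ x_2)) → ((x_1 ↔ (x_1 → x_2)) → (x_2 ↔ x_2)) = 1/2 → 1 = 1
x_1 → x_1 = 3/4 → 3/4 = 1
x_1 → x_3 = 3/4 → 1/2 = 1/2
(x_1 → x_1) ↔ (x_1 → x_3) = 1 ↔ 1/2 = 1/2
x_2 → x_3 = 1/2 → 1/2 = 1
x_2 ↔ x_1 = 1/2 ↔ 3/4 = 1/2
x_3 ↔ (x_2 ↔ x_1) = 1/2 ↔ 1/2 = 1
(x_2 → x_3) ↔ (x_3 ↔ (x_2 ↔ x_1)) = 1 ↔ 1 = 1
((x_1 → x_1) ↔ (x_1 → x_3)) → ((x_2 → x_3) ↔ (x_3 ↔ (x_2 ↔ x_1))) = 1/2 → 1 = 1
((((x_2 → x_1) ↔ x_1) → (x_1 ↔ x_2)) → ((x_1 ↔ (x_1 → x_2)) → (x_2 ↔ x_2))) ↔ (((x_1 → x_1) ↔ (x_1 → x_3)) → ((x_2 → x_3) ↔ (x_3 ↔ (x_2 ↔ x_1)))) = 1 ↔ 1 = 1
~(((((x_2 → x_1) ↔ x_1) → (x_1 ↔ x_2)) → ((x_1 ↔ (x_1 → x_2)) → (x_2 ↔ x_2))) ↔ (((x_1 → x_1) ↔ (x_1 → x_3)) → ((x_2 → x_3) ↔ (x_3 ↔ (x_2 ↔ x_1))))) = ~1 = 0

0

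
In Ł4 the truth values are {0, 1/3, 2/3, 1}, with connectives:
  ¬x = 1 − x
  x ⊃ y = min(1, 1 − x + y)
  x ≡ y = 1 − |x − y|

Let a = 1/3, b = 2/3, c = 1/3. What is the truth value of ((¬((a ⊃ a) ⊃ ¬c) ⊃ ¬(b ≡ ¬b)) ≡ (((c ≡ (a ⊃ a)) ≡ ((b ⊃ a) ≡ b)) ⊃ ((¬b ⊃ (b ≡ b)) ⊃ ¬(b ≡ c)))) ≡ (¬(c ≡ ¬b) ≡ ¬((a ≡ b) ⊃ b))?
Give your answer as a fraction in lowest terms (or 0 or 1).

1

a ⊃ a = 1/3 ⊃ 1/3 = 1
¬c = ¬1/3 = 2/3
(a ⊃ a) ⊃ ¬c = 1 ⊃ 2/3 = 2/3
¬((a ⊃ a) ⊃ ¬c) = ¬2/3 = 1/3
¬b = ¬2/3 = 1/3
b ≡ ¬b = 2/3 ≡ 1/3 = 2/3
¬(b ≡ ¬b) = ¬2/3 = 1/3
¬((a ⊃ a) ⊃ ¬c) ⊃ ¬(b ≡ ¬b) = 1/3 ⊃ 1/3 = 1
a ⊃ a = 1/3 ⊃ 1/3 = 1
c ≡ (a ⊃ a) = 1/3 ≡ 1 = 1/3
b ⊃ a = 2/3 ⊃ 1/3 = 2/3
(b ⊃ a) ≡ b = 2/3 ≡ 2/3 = 1
(c ≡ (a ⊃ a)) ≡ ((b ⊃ a) ≡ b) = 1/3 ≡ 1 = 1/3
¬b = ¬2/3 = 1/3
b ≡ b = 2/3 ≡ 2/3 = 1
¬b ⊃ (b ≡ b) = 1/3 ⊃ 1 = 1
b ≡ c = 2/3 ≡ 1/3 = 2/3
¬(b ≡ c) = ¬2/3 = 1/3
(¬b ⊃ (b ≡ b)) ⊃ ¬(b ≡ c) = 1 ⊃ 1/3 = 1/3
((c ≡ (a ⊃ a)) ≡ ((b ⊃ a) ≡ b)) ⊃ ((¬b ⊃ (b ≡ b)) ⊃ ¬(b ≡ c)) = 1/3 ⊃ 1/3 = 1
(¬((a ⊃ a) ⊃ ¬c) ⊃ ¬(b ≡ ¬b)) ≡ (((c ≡ (a ⊃ a)) ≡ ((b ⊃ a) ≡ b)) ⊃ ((¬b ⊃ (b ≡ b)) ⊃ ¬(b ≡ c))) = 1 ≡ 1 = 1
¬b = ¬2/3 = 1/3
c ≡ ¬b = 1/3 ≡ 1/3 = 1
¬(c ≡ ¬b) = ¬1 = 0
a ≡ b = 1/3 ≡ 2/3 = 2/3
(a ≡ b) ⊃ b = 2/3 ⊃ 2/3 = 1
¬((a ≡ b) ⊃ b) = ¬1 = 0
¬(c ≡ ¬b) ≡ ¬((a ≡ b) ⊃ b) = 0 ≡ 0 = 1
((¬((a ⊃ a) ⊃ ¬c) ⊃ ¬(b ≡ ¬b)) ≡ (((c ≡ (a ⊃ a)) ≡ ((b ⊃ a) ≡ b)) ⊃ ((¬b ⊃ (b ≡ b)) ⊃ ¬(b ≡ c)))) ≡ (¬(c ≡ ¬b) ≡ ¬((a ≡ b) ⊃ b)) = 1 ≡ 1 = 1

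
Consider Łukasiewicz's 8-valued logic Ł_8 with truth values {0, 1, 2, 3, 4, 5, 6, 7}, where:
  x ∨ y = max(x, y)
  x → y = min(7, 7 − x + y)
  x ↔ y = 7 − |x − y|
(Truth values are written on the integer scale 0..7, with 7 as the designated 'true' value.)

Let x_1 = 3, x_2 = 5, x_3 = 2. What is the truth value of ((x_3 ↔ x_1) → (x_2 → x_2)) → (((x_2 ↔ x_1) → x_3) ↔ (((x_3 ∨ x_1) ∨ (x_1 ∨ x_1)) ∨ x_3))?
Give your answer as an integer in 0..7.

6

x_3 ↔ x_1 = 2 ↔ 3 = 6
x_2 → x_2 = 5 → 5 = 7
(x_3 ↔ x_1) → (x_2 → x_2) = 6 → 7 = 7
x_2 ↔ x_1 = 5 ↔ 3 = 5
(x_2 ↔ x_1) → x_3 = 5 → 2 = 4
x_3 ∨ x_1 = 2 ∨ 3 = 3
x_1 ∨ x_1 = 3 ∨ 3 = 3
(x_3 ∨ x_1) ∨ (x_1 ∨ x_1) = 3 ∨ 3 = 3
((x_3 ∨ x_1) ∨ (x_1 ∨ x_1)) ∨ x_3 = 3 ∨ 2 = 3
((x_2 ↔ x_1) → x_3) ↔ (((x_3 ∨ x_1) ∨ (x_1 ∨ x_1)) ∨ x_3) = 4 ↔ 3 = 6
((x_3 ↔ x_1) → (x_2 → x_2)) → (((x_2 ↔ x_1) → x_3) ↔ (((x_3 ∨ x_1) ∨ (x_1 ∨ x_1)) ∨ x_3)) = 7 → 6 = 6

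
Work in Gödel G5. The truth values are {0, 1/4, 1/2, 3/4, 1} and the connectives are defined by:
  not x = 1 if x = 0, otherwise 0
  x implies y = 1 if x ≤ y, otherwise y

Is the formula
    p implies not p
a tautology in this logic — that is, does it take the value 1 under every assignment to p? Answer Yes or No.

Counterexample: take p = 1/4.
not p = not 1/4 = 0
p implies not p = 1/4 implies 0 = 0
This gives 0 ≠ 1.

No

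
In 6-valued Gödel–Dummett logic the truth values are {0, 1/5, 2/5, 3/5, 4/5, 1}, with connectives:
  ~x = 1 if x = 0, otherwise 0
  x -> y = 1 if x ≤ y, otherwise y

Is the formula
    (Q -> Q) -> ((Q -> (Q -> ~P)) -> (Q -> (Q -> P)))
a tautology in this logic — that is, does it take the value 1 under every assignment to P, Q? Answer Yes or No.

No

Counterexample: take P = 0, Q = 1/5.
Q -> Q = 1/5 -> 1/5 = 1
~P = ~0 = 1
Q -> ~P = 1/5 -> 1 = 1
Q -> (Q -> ~P) = 1/5 -> 1 = 1
Q -> P = 1/5 -> 0 = 0
Q -> (Q -> P) = 1/5 -> 0 = 0
(Q -> (Q -> ~P)) -> (Q -> (Q -> P)) = 1 -> 0 = 0
(Q -> Q) -> ((Q -> (Q -> ~P)) -> (Q -> (Q -> P))) = 1 -> 0 = 0
This gives 0 ≠ 1.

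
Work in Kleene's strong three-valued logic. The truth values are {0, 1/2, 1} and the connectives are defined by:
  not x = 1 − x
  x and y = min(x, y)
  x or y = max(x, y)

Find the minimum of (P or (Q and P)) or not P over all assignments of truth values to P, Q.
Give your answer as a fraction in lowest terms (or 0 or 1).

1/2

Take P = 1/2, Q = 0:
Q and P = 0 and 1/2 = 0
P or (Q and P) = 1/2 or 0 = 1/2
not P = not 1/2 = 1/2
(P or (Q and P)) or not P = 1/2 or 1/2 = 1/2
No assignment yields a value below 1/2, so this is the minimum.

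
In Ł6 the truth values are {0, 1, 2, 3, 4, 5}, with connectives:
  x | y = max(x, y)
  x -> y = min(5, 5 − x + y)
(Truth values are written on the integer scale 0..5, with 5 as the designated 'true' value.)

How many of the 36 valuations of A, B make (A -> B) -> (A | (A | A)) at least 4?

16

value 5: 12 assignments (counts)
value 4: 4 assignments (counts)
value 3: 4 assignments
value 2: 5 assignments
value 1: 5 assignments
value 0: 6 assignments
So 16 of the 36 assignments meet the threshold.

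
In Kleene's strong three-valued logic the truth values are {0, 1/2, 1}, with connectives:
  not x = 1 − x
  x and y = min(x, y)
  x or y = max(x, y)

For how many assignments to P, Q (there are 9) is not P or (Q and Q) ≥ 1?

5

P = 0, Q = 0 ↦ 1  ≥
P = 0, Q = 1/2 ↦ 1  ≥
P = 0, Q = 1 ↦ 1  ≥
P = 1/2, Q = 0 ↦ 1/2  <
P = 1/2, Q = 1/2 ↦ 1/2  <
P = 1/2, Q = 1 ↦ 1  ≥
P = 1, Q = 0 ↦ 0  <
P = 1, Q = 1/2 ↦ 1/2  <
P = 1, Q = 1 ↦ 1  ≥
So 5 of the 9 assignments meet the threshold.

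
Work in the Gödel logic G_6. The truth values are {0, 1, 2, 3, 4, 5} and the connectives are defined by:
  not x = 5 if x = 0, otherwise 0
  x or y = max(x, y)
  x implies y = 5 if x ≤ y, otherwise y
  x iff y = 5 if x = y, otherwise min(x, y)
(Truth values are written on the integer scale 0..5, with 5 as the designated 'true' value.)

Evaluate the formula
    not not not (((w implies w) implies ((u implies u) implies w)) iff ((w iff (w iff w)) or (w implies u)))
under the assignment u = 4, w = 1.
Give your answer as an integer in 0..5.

0

w implies w = 1 implies 1 = 5
u implies u = 4 implies 4 = 5
(u implies u) implies w = 5 implies 1 = 1
(w implies w) implies ((u implies u) implies w) = 5 implies 1 = 1
w iff w = 1 iff 1 = 5
w iff (w iff w) = 1 iff 5 = 1
w implies u = 1 implies 4 = 5
(w iff (w iff w)) or (w implies u) = 1 or 5 = 5
((w implies w) implies ((u implies u) implies w)) iff ((w iff (w iff w)) or (w implies u)) = 1 iff 5 = 1
not (((w implies w) implies ((u implies u) implies w)) iff ((w iff (w iff w)) or (w implies u))) = not 1 = 0
not not (((w implies w) implies ((u implies u) implies w)) iff ((w iff (w iff w)) or (w implies u))) = not 0 = 5
not not not (((w implies w) implies ((u implies u) implies w)) iff ((w iff (w iff w)) or (w implies u))) = not 5 = 0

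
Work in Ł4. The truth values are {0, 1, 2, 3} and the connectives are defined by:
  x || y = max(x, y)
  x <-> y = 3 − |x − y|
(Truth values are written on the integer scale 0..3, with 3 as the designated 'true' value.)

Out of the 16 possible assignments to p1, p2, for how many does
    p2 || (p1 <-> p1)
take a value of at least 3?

p1 = 0, p2 = 0 ↦ 3  ≥
p1 = 0, p2 = 1 ↦ 3  ≥
p1 = 0, p2 = 2 ↦ 3  ≥
p1 = 0, p2 = 3 ↦ 3  ≥
p1 = 1, p2 = 0 ↦ 3  ≥
p1 = 1, p2 = 1 ↦ 3  ≥
p1 = 1, p2 = 2 ↦ 3  ≥
p1 = 1, p2 = 3 ↦ 3  ≥
p1 = 2, p2 = 0 ↦ 3  ≥
p1 = 2, p2 = 1 ↦ 3  ≥
p1 = 2, p2 = 2 ↦ 3  ≥
p1 = 2, p2 = 3 ↦ 3  ≥
p1 = 3, p2 = 0 ↦ 3  ≥
p1 = 3, p2 = 1 ↦ 3  ≥
p1 = 3, p2 = 2 ↦ 3  ≥
p1 = 3, p2 = 3 ↦ 3  ≥
So 16 of the 16 assignments meet the threshold.

16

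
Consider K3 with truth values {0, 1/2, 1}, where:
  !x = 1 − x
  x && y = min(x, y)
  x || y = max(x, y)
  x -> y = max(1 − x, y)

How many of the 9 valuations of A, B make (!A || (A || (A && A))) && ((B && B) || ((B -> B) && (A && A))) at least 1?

3

A = 0, B = 0 ↦ 0  <
A = 0, B = 1/2 ↦ 1/2  <
A = 0, B = 1 ↦ 1  ≥
A = 1/2, B = 0 ↦ 1/2  <
A = 1/2, B = 1/2 ↦ 1/2  <
A = 1/2, B = 1 ↦ 1/2  <
A = 1, B = 0 ↦ 1  ≥
A = 1, B = 1/2 ↦ 1/2  <
A = 1, B = 1 ↦ 1  ≥
So 3 of the 9 assignments meet the threshold.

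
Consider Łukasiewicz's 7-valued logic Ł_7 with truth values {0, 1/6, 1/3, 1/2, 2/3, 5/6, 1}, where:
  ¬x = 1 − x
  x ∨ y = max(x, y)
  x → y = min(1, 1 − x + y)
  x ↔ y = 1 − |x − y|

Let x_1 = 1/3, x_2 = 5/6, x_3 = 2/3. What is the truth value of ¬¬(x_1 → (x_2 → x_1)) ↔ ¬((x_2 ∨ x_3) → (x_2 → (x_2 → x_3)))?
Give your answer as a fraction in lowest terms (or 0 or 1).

0

x_2 → x_1 = 5/6 → 1/3 = 1/2
x_1 → (x_2 → x_1) = 1/3 → 1/2 = 1
¬(x_1 → (x_2 → x_1)) = ¬1 = 0
¬¬(x_1 → (x_2 → x_1)) = ¬0 = 1
x_2 ∨ x_3 = 5/6 ∨ 2/3 = 5/6
x_2 → x_3 = 5/6 → 2/3 = 5/6
x_2 → (x_2 → x_3) = 5/6 → 5/6 = 1
(x_2 ∨ x_3) → (x_2 → (x_2 → x_3)) = 5/6 → 1 = 1
¬((x_2 ∨ x_3) → (x_2 → (x_2 → x_3))) = ¬1 = 0
¬¬(x_1 → (x_2 → x_1)) ↔ ¬((x_2 ∨ x_3) → (x_2 → (x_2 → x_3))) = 1 ↔ 0 = 0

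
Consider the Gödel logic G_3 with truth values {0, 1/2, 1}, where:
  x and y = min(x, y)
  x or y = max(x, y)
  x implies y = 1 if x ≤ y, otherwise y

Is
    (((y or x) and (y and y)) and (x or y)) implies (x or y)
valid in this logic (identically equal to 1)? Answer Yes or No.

Yes

x = 0, y = 0 ↦ 1
x = 0, y = 1/2 ↦ 1
x = 0, y = 1 ↦ 1
x = 1/2, y = 0 ↦ 1
x = 1/2, y = 1/2 ↦ 1
x = 1/2, y = 1 ↦ 1
x = 1, y = 0 ↦ 1
x = 1, y = 1/2 ↦ 1
x = 1, y = 1 ↦ 1
Every assignment gives a value ≥ 1.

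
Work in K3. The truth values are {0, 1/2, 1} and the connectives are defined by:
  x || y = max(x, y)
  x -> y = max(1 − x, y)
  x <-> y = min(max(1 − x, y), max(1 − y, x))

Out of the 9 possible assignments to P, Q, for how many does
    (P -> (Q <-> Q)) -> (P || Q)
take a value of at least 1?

5

P = 0, Q = 0 ↦ 0  <
P = 0, Q = 1/2 ↦ 1/2  <
P = 0, Q = 1 ↦ 1  ≥
P = 1/2, Q = 0 ↦ 1/2  <
P = 1/2, Q = 1/2 ↦ 1/2  <
P = 1/2, Q = 1 ↦ 1  ≥
P = 1, Q = 0 ↦ 1  ≥
P = 1, Q = 1/2 ↦ 1  ≥
P = 1, Q = 1 ↦ 1  ≥
So 5 of the 9 assignments meet the threshold.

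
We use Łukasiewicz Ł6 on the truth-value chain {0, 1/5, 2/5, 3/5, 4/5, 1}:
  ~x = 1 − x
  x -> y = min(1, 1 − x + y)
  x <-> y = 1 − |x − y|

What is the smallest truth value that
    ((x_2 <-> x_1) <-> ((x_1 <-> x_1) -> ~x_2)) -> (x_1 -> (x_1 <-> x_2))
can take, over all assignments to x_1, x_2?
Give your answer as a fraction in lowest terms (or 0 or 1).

Take x_1 = 1, x_2 = 2/5:
x_2 <-> x_1 = 2/5 <-> 1 = 2/5
x_1 <-> x_1 = 1 <-> 1 = 1
~x_2 = ~2/5 = 3/5
(x_1 <-> x_1) -> ~x_2 = 1 -> 3/5 = 3/5
(x_2 <-> x_1) <-> ((x_1 <-> x_1) -> ~x_2) = 2/5 <-> 3/5 = 4/5
x_1 <-> x_2 = 1 <-> 2/5 = 2/5
x_1 -> (x_1 <-> x_2) = 1 -> 2/5 = 2/5
((x_2 <-> x_1) <-> ((x_1 <-> x_1) -> ~x_2)) -> (x_1 -> (x_1 <-> x_2)) = 4/5 -> 2/5 = 3/5
No assignment yields a value below 3/5, so this is the minimum.

3/5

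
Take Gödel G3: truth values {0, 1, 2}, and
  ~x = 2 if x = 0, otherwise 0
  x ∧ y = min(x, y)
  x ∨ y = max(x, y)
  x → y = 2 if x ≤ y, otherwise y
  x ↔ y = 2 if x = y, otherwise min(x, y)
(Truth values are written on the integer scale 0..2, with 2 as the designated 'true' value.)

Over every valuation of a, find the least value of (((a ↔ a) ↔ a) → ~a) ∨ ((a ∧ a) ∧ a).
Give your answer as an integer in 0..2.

Take a = 1:
a ↔ a = 1 ↔ 1 = 2
(a ↔ a) ↔ a = 2 ↔ 1 = 1
~a = ~1 = 0
((a ↔ a) ↔ a) → ~a = 1 → 0 = 0
a ∧ a = 1 ∧ 1 = 1
(a ∧ a) ∧ a = 1 ∧ 1 = 1
(((a ↔ a) ↔ a) → ~a) ∨ ((a ∧ a) ∧ a) = 0 ∨ 1 = 1
No assignment yields a value below 1, so this is the minimum.

1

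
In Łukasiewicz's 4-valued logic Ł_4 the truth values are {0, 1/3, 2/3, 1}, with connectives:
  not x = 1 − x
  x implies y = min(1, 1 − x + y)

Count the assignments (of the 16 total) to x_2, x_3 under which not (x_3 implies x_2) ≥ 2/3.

3

x_2 = 0, x_3 = 0 ↦ 0  <
x_2 = 0, x_3 = 1/3 ↦ 1/3  <
x_2 = 0, x_3 = 2/3 ↦ 2/3  ≥
x_2 = 0, x_3 = 1 ↦ 1  ≥
x_2 = 1/3, x_3 = 0 ↦ 0  <
x_2 = 1/3, x_3 = 1/3 ↦ 0  <
x_2 = 1/3, x_3 = 2/3 ↦ 1/3  <
x_2 = 1/3, x_3 = 1 ↦ 2/3  ≥
x_2 = 2/3, x_3 = 0 ↦ 0  <
x_2 = 2/3, x_3 = 1/3 ↦ 0  <
x_2 = 2/3, x_3 = 2/3 ↦ 0  <
x_2 = 2/3, x_3 = 1 ↦ 1/3  <
x_2 = 1, x_3 = 0 ↦ 0  <
x_2 = 1, x_3 = 1/3 ↦ 0  <
x_2 = 1, x_3 = 2/3 ↦ 0  <
x_2 = 1, x_3 = 1 ↦ 0  <
So 3 of the 16 assignments meet the threshold.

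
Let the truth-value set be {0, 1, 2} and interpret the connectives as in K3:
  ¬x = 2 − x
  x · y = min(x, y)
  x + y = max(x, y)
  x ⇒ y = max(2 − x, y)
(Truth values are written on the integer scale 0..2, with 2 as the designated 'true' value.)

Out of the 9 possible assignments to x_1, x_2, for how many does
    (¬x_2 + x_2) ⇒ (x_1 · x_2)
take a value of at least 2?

x_1 = 0, x_2 = 0 ↦ 0  <
x_1 = 0, x_2 = 1 ↦ 1  <
x_1 = 0, x_2 = 2 ↦ 0  <
x_1 = 1, x_2 = 0 ↦ 0  <
x_1 = 1, x_2 = 1 ↦ 1  <
x_1 = 1, x_2 = 2 ↦ 1  <
x_1 = 2, x_2 = 0 ↦ 0  <
x_1 = 2, x_2 = 1 ↦ 1  <
x_1 = 2, x_2 = 2 ↦ 2  ≥
So 1 of the 9 assignments meets the threshold.

1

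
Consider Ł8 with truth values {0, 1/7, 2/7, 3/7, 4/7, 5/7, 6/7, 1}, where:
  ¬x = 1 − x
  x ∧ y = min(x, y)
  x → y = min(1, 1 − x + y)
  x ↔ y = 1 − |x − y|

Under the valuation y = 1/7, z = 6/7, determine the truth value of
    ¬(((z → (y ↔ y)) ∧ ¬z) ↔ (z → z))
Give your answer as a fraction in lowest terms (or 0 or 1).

6/7

y ↔ y = 1/7 ↔ 1/7 = 1
z → (y ↔ y) = 6/7 → 1 = 1
¬z = ¬6/7 = 1/7
(z → (y ↔ y)) ∧ ¬z = 1 ∧ 1/7 = 1/7
z → z = 6/7 → 6/7 = 1
((z → (y ↔ y)) ∧ ¬z) ↔ (z → z) = 1/7 ↔ 1 = 1/7
¬(((z → (y ↔ y)) ∧ ¬z) ↔ (z → z)) = ¬1/7 = 6/7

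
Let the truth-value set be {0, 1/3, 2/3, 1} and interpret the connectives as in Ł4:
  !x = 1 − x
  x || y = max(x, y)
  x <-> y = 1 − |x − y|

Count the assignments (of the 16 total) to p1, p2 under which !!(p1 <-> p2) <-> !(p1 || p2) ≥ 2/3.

12

p1 = 0, p2 = 0 ↦ 1  ≥
p1 = 0, p2 = 1/3 ↦ 1  ≥
p1 = 0, p2 = 2/3 ↦ 1  ≥
p1 = 0, p2 = 1 ↦ 1  ≥
p1 = 1/3, p2 = 0 ↦ 1  ≥
p1 = 1/3, p2 = 1/3 ↦ 2/3  ≥
p1 = 1/3, p2 = 2/3 ↦ 2/3  ≥
p1 = 1/3, p2 = 1 ↦ 2/3  ≥
p1 = 2/3, p2 = 0 ↦ 1  ≥
p1 = 2/3, p2 = 1/3 ↦ 2/3  ≥
p1 = 2/3, p2 = 2/3 ↦ 1/3  <
p1 = 2/3, p2 = 1 ↦ 1/3  <
p1 = 1, p2 = 0 ↦ 1  ≥
p1 = 1, p2 = 1/3 ↦ 2/3  ≥
p1 = 1, p2 = 2/3 ↦ 1/3  <
p1 = 1, p2 = 1 ↦ 0  <
So 12 of the 16 assignments meet the threshold.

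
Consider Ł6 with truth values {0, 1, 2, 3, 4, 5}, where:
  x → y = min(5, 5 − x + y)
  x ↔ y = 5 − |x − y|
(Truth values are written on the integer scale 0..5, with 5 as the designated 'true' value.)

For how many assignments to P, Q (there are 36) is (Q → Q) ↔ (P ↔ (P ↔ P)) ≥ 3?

18

value 5: 6 assignments (counts)
value 4: 6 assignments (counts)
value 3: 6 assignments (counts)
value 2: 6 assignments
value 1: 6 assignments
value 0: 6 assignments
So 18 of the 36 assignments meet the threshold.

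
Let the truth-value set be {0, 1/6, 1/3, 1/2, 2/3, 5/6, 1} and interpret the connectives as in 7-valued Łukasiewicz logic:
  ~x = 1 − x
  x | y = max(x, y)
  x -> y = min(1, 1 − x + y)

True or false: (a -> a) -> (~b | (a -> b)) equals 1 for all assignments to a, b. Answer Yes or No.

No

Counterexample: take a = 1/3, b = 1/6.
a -> a = 1/3 -> 1/3 = 1
~b = ~1/6 = 5/6
a -> b = 1/3 -> 1/6 = 5/6
~b | (a -> b) = 5/6 | 5/6 = 5/6
(a -> a) -> (~b | (a -> b)) = 1 -> 5/6 = 5/6
This gives 5/6 ≠ 1.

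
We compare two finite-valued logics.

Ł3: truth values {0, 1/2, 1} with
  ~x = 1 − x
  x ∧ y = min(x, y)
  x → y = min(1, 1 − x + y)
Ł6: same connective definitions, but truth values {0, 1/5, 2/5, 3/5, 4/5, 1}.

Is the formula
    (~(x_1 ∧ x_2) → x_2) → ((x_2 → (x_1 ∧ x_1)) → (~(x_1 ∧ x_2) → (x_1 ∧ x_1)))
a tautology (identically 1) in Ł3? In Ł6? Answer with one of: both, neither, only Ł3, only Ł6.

In Ł3: every assignment gives 1 — tautology.
In Ł6: every assignment gives 1 — tautology.

both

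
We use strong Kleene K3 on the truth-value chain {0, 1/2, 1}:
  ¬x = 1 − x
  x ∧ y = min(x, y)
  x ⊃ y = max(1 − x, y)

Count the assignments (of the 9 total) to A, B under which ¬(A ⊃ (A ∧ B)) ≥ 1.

1

A = 0, B = 0 ↦ 0  <
A = 0, B = 1/2 ↦ 0  <
A = 0, B = 1 ↦ 0  <
A = 1/2, B = 0 ↦ 1/2  <
A = 1/2, B = 1/2 ↦ 1/2  <
A = 1/2, B = 1 ↦ 1/2  <
A = 1, B = 0 ↦ 1  ≥
A = 1, B = 1/2 ↦ 1/2  <
A = 1, B = 1 ↦ 0  <
So 1 of the 9 assignments meets the threshold.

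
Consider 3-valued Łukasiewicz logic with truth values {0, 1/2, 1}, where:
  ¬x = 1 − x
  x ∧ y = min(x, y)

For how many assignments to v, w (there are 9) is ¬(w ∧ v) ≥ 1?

v = 0, w = 0 ↦ 1  ≥
v = 0, w = 1/2 ↦ 1  ≥
v = 0, w = 1 ↦ 1  ≥
v = 1/2, w = 0 ↦ 1  ≥
v = 1/2, w = 1/2 ↦ 1/2  <
v = 1/2, w = 1 ↦ 1/2  <
v = 1, w = 0 ↦ 1  ≥
v = 1, w = 1/2 ↦ 1/2  <
v = 1, w = 1 ↦ 0  <
So 5 of the 9 assignments meet the threshold.

5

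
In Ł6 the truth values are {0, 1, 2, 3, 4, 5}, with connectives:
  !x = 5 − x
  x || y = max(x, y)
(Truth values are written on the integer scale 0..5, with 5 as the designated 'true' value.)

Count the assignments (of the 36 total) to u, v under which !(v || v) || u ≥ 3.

27

value 5: 11 assignments (counts)
value 4: 9 assignments (counts)
value 3: 7 assignments (counts)
value 2: 5 assignments
value 1: 3 assignments
value 0: 1 assignment
So 27 of the 36 assignments meet the threshold.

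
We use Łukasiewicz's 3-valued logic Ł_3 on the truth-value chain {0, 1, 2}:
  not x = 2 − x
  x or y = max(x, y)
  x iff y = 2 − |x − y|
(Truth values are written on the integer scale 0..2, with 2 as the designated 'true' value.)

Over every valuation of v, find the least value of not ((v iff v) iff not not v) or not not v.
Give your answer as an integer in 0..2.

1

Take v = 1:
v iff v = 1 iff 1 = 2
not v = not 1 = 1
not not v = not 1 = 1
(v iff v) iff not not v = 2 iff 1 = 1
not ((v iff v) iff not not v) = not 1 = 1
not v = not 1 = 1
not not v = not 1 = 1
not ((v iff v) iff not not v) or not not v = 1 or 1 = 1
No assignment yields a value below 1, so this is the minimum.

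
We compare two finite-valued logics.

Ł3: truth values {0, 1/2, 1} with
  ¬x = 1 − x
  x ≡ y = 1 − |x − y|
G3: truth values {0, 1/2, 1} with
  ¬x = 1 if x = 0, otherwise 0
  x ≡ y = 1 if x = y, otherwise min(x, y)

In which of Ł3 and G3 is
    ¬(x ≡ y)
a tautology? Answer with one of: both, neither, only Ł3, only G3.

In Ł3: at x = 0, y = 0 the value is 0 — not a tautology.
In G3: at x = 0, y = 0 the value is 0 — not a tautology.

neither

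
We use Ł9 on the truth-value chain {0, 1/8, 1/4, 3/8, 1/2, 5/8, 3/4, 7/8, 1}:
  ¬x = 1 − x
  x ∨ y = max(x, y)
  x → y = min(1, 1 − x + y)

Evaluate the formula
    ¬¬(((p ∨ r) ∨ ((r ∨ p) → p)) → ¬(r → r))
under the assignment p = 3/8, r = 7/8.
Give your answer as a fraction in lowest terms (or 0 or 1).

p ∨ r = 3/8 ∨ 7/8 = 7/8
r ∨ p = 7/8 ∨ 3/8 = 7/8
(r ∨ p) → p = 7/8 → 3/8 = 1/2
(p ∨ r) ∨ ((r ∨ p) → p) = 7/8 ∨ 1/2 = 7/8
r → r = 7/8 → 7/8 = 1
¬(r → r) = ¬1 = 0
((p ∨ r) ∨ ((r ∨ p) → p)) → ¬(r → r) = 7/8 → 0 = 1/8
¬(((p ∨ r) ∨ ((r ∨ p) → p)) → ¬(r → r)) = ¬1/8 = 7/8
¬¬(((p ∨ r) ∨ ((r ∨ p) → p)) → ¬(r → r)) = ¬7/8 = 1/8

1/8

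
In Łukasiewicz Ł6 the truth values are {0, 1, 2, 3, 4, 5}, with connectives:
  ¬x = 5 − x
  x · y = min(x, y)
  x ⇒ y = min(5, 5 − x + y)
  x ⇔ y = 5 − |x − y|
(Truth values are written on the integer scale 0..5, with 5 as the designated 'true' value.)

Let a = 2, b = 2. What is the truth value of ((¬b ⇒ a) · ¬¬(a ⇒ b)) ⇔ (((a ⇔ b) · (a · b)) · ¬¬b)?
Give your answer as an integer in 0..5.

3

¬b = ¬2 = 3
¬b ⇒ a = 3 ⇒ 2 = 4
a ⇒ b = 2 ⇒ 2 = 5
¬(a ⇒ b) = ¬5 = 0
¬¬(a ⇒ b) = ¬0 = 5
(¬b ⇒ a) · ¬¬(a ⇒ b) = 4 · 5 = 4
a ⇔ b = 2 ⇔ 2 = 5
a · b = 2 · 2 = 2
(a ⇔ b) · (a · b) = 5 · 2 = 2
¬b = ¬2 = 3
¬¬b = ¬3 = 2
((a ⇔ b) · (a · b)) · ¬¬b = 2 · 2 = 2
((¬b ⇒ a) · ¬¬(a ⇒ b)) ⇔ (((a ⇔ b) · (a · b)) · ¬¬b) = 4 ⇔ 2 = 3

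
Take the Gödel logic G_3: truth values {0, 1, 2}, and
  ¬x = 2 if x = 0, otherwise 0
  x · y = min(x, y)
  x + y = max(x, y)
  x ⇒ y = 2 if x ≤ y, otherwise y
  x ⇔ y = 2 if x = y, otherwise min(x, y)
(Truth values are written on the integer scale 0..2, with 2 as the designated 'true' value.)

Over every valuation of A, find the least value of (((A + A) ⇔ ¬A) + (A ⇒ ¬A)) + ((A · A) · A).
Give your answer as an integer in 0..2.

1

Take A = 1:
A + A = 1 + 1 = 1
¬A = ¬1 = 0
(A + A) ⇔ ¬A = 1 ⇔ 0 = 0
¬A = ¬1 = 0
A ⇒ ¬A = 1 ⇒ 0 = 0
((A + A) ⇔ ¬A) + (A ⇒ ¬A) = 0 + 0 = 0
A · A = 1 · 1 = 1
(A · A) · A = 1 · 1 = 1
(((A + A) ⇔ ¬A) + (A ⇒ ¬A)) + ((A · A) · A) = 0 + 1 = 1
No assignment yields a value below 1, so this is the minimum.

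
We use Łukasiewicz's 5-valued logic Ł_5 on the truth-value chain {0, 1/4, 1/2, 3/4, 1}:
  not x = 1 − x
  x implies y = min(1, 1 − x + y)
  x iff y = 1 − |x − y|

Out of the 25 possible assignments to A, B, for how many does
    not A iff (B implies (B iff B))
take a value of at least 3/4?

value 1: 5 assignments (counts)
value 3/4: 5 assignments (counts)
value 1/2: 5 assignments
value 1/4: 5 assignments
value 0: 5 assignments
So 10 of the 25 assignments meet the threshold.

10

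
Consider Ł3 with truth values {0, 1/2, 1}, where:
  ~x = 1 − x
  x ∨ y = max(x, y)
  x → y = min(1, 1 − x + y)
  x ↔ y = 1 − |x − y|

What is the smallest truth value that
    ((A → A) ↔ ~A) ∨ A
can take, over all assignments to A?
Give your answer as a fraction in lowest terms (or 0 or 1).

1/2

Take A = 1/2:
A → A = 1/2 → 1/2 = 1
~A = ~1/2 = 1/2
(A → A) ↔ ~A = 1 ↔ 1/2 = 1/2
((A → A) ↔ ~A) ∨ A = 1/2 ∨ 1/2 = 1/2
No assignment yields a value below 1/2, so this is the minimum.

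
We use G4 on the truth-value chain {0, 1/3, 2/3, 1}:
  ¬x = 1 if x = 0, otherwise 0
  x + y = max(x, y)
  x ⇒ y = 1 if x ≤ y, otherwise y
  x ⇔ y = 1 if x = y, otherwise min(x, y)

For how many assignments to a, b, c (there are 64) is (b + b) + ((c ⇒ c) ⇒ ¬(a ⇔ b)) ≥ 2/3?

value 1: 36 assignments (counts)
value 2/3: 12 assignments (counts)
value 1/3: 12 assignments
value 0: 4 assignments
So 48 of the 64 assignments meet the threshold.

48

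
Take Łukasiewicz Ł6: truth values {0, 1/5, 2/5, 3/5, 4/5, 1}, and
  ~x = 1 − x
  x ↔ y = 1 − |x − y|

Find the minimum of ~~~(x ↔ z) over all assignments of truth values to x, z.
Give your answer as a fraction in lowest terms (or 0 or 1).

0

Take x = 0, z = 0:
x ↔ z = 0 ↔ 0 = 1
~(x ↔ z) = ~1 = 0
~~(x ↔ z) = ~0 = 1
~~~(x ↔ z) = ~1 = 0
No assignment yields a value below 0, so this is the minimum.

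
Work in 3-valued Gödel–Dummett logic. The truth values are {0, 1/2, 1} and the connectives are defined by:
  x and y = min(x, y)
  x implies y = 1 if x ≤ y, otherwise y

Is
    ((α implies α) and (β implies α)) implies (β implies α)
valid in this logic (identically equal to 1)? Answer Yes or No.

α = 0, β = 0 ↦ 1
α = 0, β = 1/2 ↦ 1
α = 0, β = 1 ↦ 1
α = 1/2, β = 0 ↦ 1
α = 1/2, β = 1/2 ↦ 1
α = 1/2, β = 1 ↦ 1
α = 1, β = 0 ↦ 1
α = 1, β = 1/2 ↦ 1
α = 1, β = 1 ↦ 1
Every assignment gives a value ≥ 1.

Yes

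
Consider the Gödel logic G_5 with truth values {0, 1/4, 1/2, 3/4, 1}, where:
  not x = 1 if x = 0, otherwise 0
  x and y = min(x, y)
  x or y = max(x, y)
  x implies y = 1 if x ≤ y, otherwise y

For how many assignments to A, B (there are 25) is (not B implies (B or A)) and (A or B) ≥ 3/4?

16

value 1: 9 assignments (counts)
value 3/4: 7 assignments (counts)
value 1/2: 5 assignments
value 1/4: 3 assignments
value 0: 1 assignment
So 16 of the 25 assignments meet the threshold.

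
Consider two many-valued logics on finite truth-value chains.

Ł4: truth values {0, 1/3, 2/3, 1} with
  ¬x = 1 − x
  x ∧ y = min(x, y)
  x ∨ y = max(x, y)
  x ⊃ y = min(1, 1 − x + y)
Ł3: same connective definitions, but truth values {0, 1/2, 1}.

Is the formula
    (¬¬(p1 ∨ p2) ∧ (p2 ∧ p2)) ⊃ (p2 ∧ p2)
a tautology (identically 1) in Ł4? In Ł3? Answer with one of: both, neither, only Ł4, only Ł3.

both

In Ł4: every assignment gives 1 — tautology.
In Ł3: every assignment gives 1 — tautology.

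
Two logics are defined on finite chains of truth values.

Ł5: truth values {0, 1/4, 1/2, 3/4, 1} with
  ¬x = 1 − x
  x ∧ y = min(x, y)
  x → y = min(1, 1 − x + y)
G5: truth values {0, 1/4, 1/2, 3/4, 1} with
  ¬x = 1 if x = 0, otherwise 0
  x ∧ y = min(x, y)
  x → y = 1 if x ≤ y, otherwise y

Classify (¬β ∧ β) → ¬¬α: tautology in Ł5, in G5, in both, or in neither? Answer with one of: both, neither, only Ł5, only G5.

In Ł5: at α = 0, β = 1/4 the value is 3/4 — not a tautology.
In G5: every assignment gives 1 — tautology.

only G5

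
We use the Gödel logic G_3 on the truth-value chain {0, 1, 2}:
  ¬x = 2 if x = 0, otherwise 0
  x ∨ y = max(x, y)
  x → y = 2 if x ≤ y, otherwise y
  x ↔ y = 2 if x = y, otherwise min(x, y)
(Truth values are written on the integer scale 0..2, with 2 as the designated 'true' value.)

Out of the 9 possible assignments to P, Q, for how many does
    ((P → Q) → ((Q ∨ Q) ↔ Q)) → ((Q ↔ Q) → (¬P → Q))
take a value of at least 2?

7

P = 0, Q = 0 ↦ 0  <
P = 0, Q = 1 ↦ 1  <
P = 0, Q = 2 ↦ 2  ≥
P = 1, Q = 0 ↦ 2  ≥
P = 1, Q = 1 ↦ 2  ≥
P = 1, Q = 2 ↦ 2  ≥
P = 2, Q = 0 ↦ 2  ≥
P = 2, Q = 1 ↦ 2  ≥
P = 2, Q = 2 ↦ 2  ≥
So 7 of the 9 assignments meet the threshold.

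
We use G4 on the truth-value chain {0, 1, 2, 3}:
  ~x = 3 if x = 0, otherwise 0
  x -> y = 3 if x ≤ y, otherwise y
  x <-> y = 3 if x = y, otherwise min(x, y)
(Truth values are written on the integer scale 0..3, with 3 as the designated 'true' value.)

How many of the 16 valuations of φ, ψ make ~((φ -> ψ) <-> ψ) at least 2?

φ = 0, ψ = 0 ↦ 3  ≥
φ = 0, ψ = 1 ↦ 0  <
φ = 0, ψ = 2 ↦ 0  <
φ = 0, ψ = 3 ↦ 0  <
φ = 1, ψ = 0 ↦ 0  <
φ = 1, ψ = 1 ↦ 0  <
φ = 1, ψ = 2 ↦ 0  <
φ = 1, ψ = 3 ↦ 0  <
φ = 2, ψ = 0 ↦ 0  <
φ = 2, ψ = 1 ↦ 0  <
φ = 2, ψ = 2 ↦ 0  <
φ = 2, ψ = 3 ↦ 0  <
φ = 3, ψ = 0 ↦ 0  <
φ = 3, ψ = 1 ↦ 0  <
φ = 3, ψ = 2 ↦ 0  <
φ = 3, ψ = 3 ↦ 0  <
So 1 of the 16 assignments meets the threshold.

1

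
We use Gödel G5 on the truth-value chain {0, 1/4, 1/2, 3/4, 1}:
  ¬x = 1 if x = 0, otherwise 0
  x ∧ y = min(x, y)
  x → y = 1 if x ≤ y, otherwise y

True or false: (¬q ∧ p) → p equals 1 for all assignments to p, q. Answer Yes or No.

At p = 3/4, q = 1/4, for instance:
¬q = ¬1/4 = 0
¬q ∧ p = 0 ∧ 3/4 = 0
(¬q ∧ p) → p = 0 → 3/4 = 1
and checking the remaining 24 assignments likewise gives ≥ 1 in every case.

Yes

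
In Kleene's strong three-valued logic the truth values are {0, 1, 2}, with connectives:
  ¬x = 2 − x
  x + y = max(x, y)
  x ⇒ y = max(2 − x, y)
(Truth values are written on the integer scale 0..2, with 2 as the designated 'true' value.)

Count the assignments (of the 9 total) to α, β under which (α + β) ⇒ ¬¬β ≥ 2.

4

α = 0, β = 0 ↦ 2  ≥
α = 0, β = 1 ↦ 1  <
α = 0, β = 2 ↦ 2  ≥
α = 1, β = 0 ↦ 1  <
α = 1, β = 1 ↦ 1  <
α = 1, β = 2 ↦ 2  ≥
α = 2, β = 0 ↦ 0  <
α = 2, β = 1 ↦ 1  <
α = 2, β = 2 ↦ 2  ≥
So 4 of the 9 assignments meet the threshold.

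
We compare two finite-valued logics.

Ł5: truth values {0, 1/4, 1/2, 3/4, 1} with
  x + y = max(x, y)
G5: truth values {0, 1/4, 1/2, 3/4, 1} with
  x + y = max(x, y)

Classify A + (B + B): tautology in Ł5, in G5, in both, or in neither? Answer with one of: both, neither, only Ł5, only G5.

In Ł5: at A = 0, B = 0 the value is 0 — not a tautology.
In G5: at A = 0, B = 0 the value is 0 — not a tautology.

neither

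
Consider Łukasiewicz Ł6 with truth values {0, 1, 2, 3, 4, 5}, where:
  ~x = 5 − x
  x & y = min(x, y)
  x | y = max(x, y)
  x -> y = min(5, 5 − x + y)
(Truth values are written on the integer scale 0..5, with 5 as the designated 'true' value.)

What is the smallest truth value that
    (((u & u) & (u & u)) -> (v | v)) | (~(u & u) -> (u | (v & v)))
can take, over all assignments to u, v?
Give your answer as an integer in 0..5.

Take u = 1, v = 0:
u & u = 1 & 1 = 1
u & u = 1 & 1 = 1
(u & u) & (u & u) = 1 & 1 = 1
v | v = 0 | 0 = 0
((u & u) & (u & u)) -> (v | v) = 1 -> 0 = 4
u & u = 1 & 1 = 1
~(u & u) = ~1 = 4
v & v = 0 & 0 = 0
u | (v & v) = 1 | 0 = 1
~(u & u) -> (u | (v & v)) = 4 -> 1 = 2
(((u & u) & (u & u)) -> (v | v)) | (~(u & u) -> (u | (v & v))) = 4 | 2 = 4
No assignment yields a value below 4, so this is the minimum.

4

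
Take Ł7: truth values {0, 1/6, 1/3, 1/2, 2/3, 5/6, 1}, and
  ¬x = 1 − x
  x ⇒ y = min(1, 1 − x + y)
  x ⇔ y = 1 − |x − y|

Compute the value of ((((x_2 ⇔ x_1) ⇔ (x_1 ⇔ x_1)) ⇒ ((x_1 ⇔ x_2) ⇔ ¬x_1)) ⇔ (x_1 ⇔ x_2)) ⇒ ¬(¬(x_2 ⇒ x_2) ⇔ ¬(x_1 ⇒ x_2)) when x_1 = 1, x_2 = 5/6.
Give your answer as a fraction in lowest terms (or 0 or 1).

2/3

x_2 ⇔ x_1 = 5/6 ⇔ 1 = 5/6
x_1 ⇔ x_1 = 1 ⇔ 1 = 1
(x_2 ⇔ x_1) ⇔ (x_1 ⇔ x_1) = 5/6 ⇔ 1 = 5/6
x_1 ⇔ x_2 = 1 ⇔ 5/6 = 5/6
¬x_1 = ¬1 = 0
(x_1 ⇔ x_2) ⇔ ¬x_1 = 5/6 ⇔ 0 = 1/6
((x_2 ⇔ x_1) ⇔ (x_1 ⇔ x_1)) ⇒ ((x_1 ⇔ x_2) ⇔ ¬x_1) = 5/6 ⇒ 1/6 = 1/3
x_1 ⇔ x_2 = 1 ⇔ 5/6 = 5/6
(((x_2 ⇔ x_1) ⇔ (x_1 ⇔ x_1)) ⇒ ((x_1 ⇔ x_2) ⇔ ¬x_1)) ⇔ (x_1 ⇔ x_2) = 1/3 ⇔ 5/6 = 1/2
x_2 ⇒ x_2 = 5/6 ⇒ 5/6 = 1
¬(x_2 ⇒ x_2) = ¬1 = 0
x_1 ⇒ x_2 = 1 ⇒ 5/6 = 5/6
¬(x_1 ⇒ x_2) = ¬5/6 = 1/6
¬(x_2 ⇒ x_2) ⇔ ¬(x_1 ⇒ x_2) = 0 ⇔ 1/6 = 5/6
¬(¬(x_2 ⇒ x_2) ⇔ ¬(x_1 ⇒ x_2)) = ¬5/6 = 1/6
((((x_2 ⇔ x_1) ⇔ (x_1 ⇔ x_1)) ⇒ ((x_1 ⇔ x_2) ⇔ ¬x_1)) ⇔ (x_1 ⇔ x_2)) ⇒ ¬(¬(x_2 ⇒ x_2) ⇔ ¬(x_1 ⇒ x_2)) = 1/2 ⇒ 1/6 = 2/3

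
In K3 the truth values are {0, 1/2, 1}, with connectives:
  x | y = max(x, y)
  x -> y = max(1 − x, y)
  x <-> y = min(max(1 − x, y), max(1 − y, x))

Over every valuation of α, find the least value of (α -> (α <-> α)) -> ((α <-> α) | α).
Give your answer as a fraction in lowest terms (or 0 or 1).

1/2

Take α = 1/2:
α <-> α = 1/2 <-> 1/2 = 1/2
α -> (α <-> α) = 1/2 -> 1/2 = 1/2
α <-> α = 1/2 <-> 1/2 = 1/2
(α <-> α) | α = 1/2 | 1/2 = 1/2
(α -> (α <-> α)) -> ((α <-> α) | α) = 1/2 -> 1/2 = 1/2
No assignment yields a value below 1/2, so this is the minimum.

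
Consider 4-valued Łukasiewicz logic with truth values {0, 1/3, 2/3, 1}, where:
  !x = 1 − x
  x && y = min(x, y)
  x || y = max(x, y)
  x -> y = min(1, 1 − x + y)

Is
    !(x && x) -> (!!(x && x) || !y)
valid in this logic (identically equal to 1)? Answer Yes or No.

Counterexample: take x = 0, y = 1/3.
x && x = 0 && 0 = 0
!(x && x) = !0 = 1
x && x = 0 && 0 = 0
!(x && x) = !0 = 1
!!(x && x) = !1 = 0
!y = !1/3 = 2/3
!!(x && x) || !y = 0 || 2/3 = 2/3
!(x && x) -> (!!(x && x) || !y) = 1 -> 2/3 = 2/3
This gives 2/3 ≠ 1.

No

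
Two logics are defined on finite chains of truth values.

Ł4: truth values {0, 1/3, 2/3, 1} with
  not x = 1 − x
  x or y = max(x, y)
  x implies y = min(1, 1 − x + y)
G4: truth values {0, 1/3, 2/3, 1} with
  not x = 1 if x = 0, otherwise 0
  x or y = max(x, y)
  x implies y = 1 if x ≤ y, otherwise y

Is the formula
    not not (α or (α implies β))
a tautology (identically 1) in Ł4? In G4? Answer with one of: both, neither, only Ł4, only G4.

only G4

In Ł4: at α = 1/3, β = 0 the value is 2/3 — not a tautology.
In G4: every assignment gives 1 — tautology.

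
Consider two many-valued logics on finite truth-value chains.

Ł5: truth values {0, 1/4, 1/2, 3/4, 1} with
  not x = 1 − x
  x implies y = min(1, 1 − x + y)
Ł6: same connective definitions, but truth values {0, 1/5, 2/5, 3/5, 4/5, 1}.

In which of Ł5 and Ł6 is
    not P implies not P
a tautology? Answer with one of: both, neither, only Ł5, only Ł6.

In Ł5: every assignment gives 1 — tautology.
In Ł6: every assignment gives 1 — tautology.

both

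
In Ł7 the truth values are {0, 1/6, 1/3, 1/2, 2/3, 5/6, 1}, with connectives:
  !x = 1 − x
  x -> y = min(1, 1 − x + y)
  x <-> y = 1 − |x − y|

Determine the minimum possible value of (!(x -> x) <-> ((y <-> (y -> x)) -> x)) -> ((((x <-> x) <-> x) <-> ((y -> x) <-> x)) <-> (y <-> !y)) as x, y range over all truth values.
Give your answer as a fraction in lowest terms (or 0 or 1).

1/2

Take x = 0, y = 1/2:
x -> x = 0 -> 0 = 1
!(x -> x) = !1 = 0
y -> x = 1/2 -> 0 = 1/2
y <-> (y -> x) = 1/2 <-> 1/2 = 1
(y <-> (y -> x)) -> x = 1 -> 0 = 0
!(x -> x) <-> ((y <-> (y -> x)) -> x) = 0 <-> 0 = 1
x <-> x = 0 <-> 0 = 1
(x <-> x) <-> x = 1 <-> 0 = 0
y -> x = 1/2 -> 0 = 1/2
(y -> x) <-> x = 1/2 <-> 0 = 1/2
((x <-> x) <-> x) <-> ((y -> x) <-> x) = 0 <-> 1/2 = 1/2
!y = !1/2 = 1/2
y <-> !y = 1/2 <-> 1/2 = 1
(((x <-> x) <-> x) <-> ((y -> x) <-> x)) <-> (y <-> !y) = 1/2 <-> 1 = 1/2
(!(x -> x) <-> ((y <-> (y -> x)) -> x)) -> ((((x <-> x) <-> x) <-> ((y -> x) <-> x)) <-> (y <-> !y)) = 1 -> 1/2 = 1/2
No assignment yields a value below 1/2, so this is the minimum.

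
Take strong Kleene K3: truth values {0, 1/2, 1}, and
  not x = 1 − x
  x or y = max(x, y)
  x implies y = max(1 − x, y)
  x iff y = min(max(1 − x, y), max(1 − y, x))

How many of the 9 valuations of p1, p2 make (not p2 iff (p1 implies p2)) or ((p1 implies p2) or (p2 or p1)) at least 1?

7

p1 = 0, p2 = 0 ↦ 1  ≥
p1 = 0, p2 = 1/2 ↦ 1  ≥
p1 = 0, p2 = 1 ↦ 1  ≥
p1 = 1/2, p2 = 0 ↦ 1/2  <
p1 = 1/2, p2 = 1/2 ↦ 1/2  <
p1 = 1/2, p2 = 1 ↦ 1  ≥
p1 = 1, p2 = 0 ↦ 1  ≥
p1 = 1, p2 = 1/2 ↦ 1  ≥
p1 = 1, p2 = 1 ↦ 1  ≥
So 7 of the 9 assignments meet the threshold.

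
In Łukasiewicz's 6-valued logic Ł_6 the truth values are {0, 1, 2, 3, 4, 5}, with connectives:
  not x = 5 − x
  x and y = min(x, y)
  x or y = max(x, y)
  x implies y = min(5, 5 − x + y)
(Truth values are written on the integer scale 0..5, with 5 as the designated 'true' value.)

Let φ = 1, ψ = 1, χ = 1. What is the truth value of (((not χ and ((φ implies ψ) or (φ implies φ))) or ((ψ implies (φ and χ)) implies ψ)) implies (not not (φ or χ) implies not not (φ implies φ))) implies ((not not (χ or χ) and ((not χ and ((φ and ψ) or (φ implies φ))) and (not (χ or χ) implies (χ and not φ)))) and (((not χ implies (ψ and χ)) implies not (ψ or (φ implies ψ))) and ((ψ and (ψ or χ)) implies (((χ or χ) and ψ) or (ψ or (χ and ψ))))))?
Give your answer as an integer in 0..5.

not χ = not 1 = 4
φ implies ψ = 1 implies 1 = 5
φ implies φ = 1 implies 1 = 5
(φ implies ψ) or (φ implies φ) = 5 or 5 = 5
not χ and ((φ implies ψ) or (φ implies φ)) = 4 and 5 = 4
φ and χ = 1 and 1 = 1
ψ implies (φ and χ) = 1 implies 1 = 5
(ψ implies (φ and χ)) implies ψ = 5 implies 1 = 1
(not χ and ((φ implies ψ) or (φ implies φ))) or ((ψ implies (φ and χ)) implies ψ) = 4 or 1 = 4
φ or χ = 1 or 1 = 1
not (φ or χ) = not 1 = 4
not not (φ or χ) = not 4 = 1
φ implies φ = 1 implies 1 = 5
not (φ implies φ) = not 5 = 0
not not (φ implies φ) = not 0 = 5
not not (φ or χ) implies not not (φ implies φ) = 1 implies 5 = 5
((not χ and ((φ implies ψ) or (φ implies φ))) or ((ψ implies (φ and χ)) implies ψ)) implies (not not (φ or χ) implies not not (φ implies φ)) = 4 implies 5 = 5
χ or χ = 1 or 1 = 1
not (χ or χ) = not 1 = 4
not not (χ or χ) = not 4 = 1
not χ = not 1 = 4
φ and ψ = 1 and 1 = 1
φ implies φ = 1 implies 1 = 5
(φ and ψ) or (φ implies φ) = 1 or 5 = 5
not χ and ((φ and ψ) or (φ implies φ)) = 4 and 5 = 4
χ or χ = 1 or 1 = 1
not (χ or χ) = not 1 = 4
not φ = not 1 = 4
χ and not φ = 1 and 4 = 1
not (χ or χ) implies (χ and not φ) = 4 implies 1 = 2
(not χ and ((φ and ψ) or (φ implies φ))) and (not (χ or χ) implies (χ and not φ)) = 4 and 2 = 2
not not (χ or χ) and ((not χ and ((φ and ψ) or (φ implies φ))) and (not (χ or χ) implies (χ and not φ))) = 1 and 2 = 1
not χ = not 1 = 4
ψ and χ = 1 and 1 = 1
not χ implies (ψ and χ) = 4 implies 1 = 2
φ implies ψ = 1 implies 1 = 5
ψ or (φ implies ψ) = 1 or 5 = 5
not (ψ or (φ implies ψ)) = not 5 = 0
(not χ implies (ψ and χ)) implies not (ψ or (φ implies ψ)) = 2 implies 0 = 3
ψ or χ = 1 or 1 = 1
ψ and (ψ or χ) = 1 and 1 = 1
χ or χ = 1 or 1 = 1
(χ or χ) and ψ = 1 and 1 = 1
χ and ψ = 1 and 1 = 1
ψ or (χ and ψ) = 1 or 1 = 1
((χ or χ) and ψ) or (ψ or (χ and ψ)) = 1 or 1 = 1
(ψ and (ψ or χ)) implies (((χ or χ) and ψ) or (ψ or (χ and ψ))) = 1 implies 1 = 5
((not χ implies (ψ and χ)) implies not (ψ or (φ implies ψ))) and ((ψ and (ψ or χ)) implies (((χ or χ) and ψ) or (ψ or (χ and ψ)))) = 3 and 5 = 3
(not not (χ or χ) and ((not χ and ((φ and ψ) or (φ implies φ))) and (not (χ or χ) implies (χ and not φ)))) and (((not χ implies (ψ and χ)) implies not (ψ or (φ implies ψ))) and ((ψ and (ψ or χ)) implies (((χ or χ) and ψ) or (ψ or (χ and ψ))))) = 1 and 3 = 1
(((not χ and ((φ implies ψ) or (φ implies φ))) or ((ψ implies (φ and χ)) implies ψ)) implies (not not (φ or χ) implies not not (φ implies φ))) implies ((not not (χ or χ) and ((not χ and ((φ and ψ) or (φ implies φ))) and (not (χ or χ) implies (χ and not φ)))) and (((not χ implies (ψ and χ)) implies not (ψ or (φ implies ψ))) and ((ψ and (ψ or χ)) implies (((χ or χ) and ψ) or (ψ or (χ and ψ)))))) = 5 implies 1 = 1

1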